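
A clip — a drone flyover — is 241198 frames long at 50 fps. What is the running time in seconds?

Running time = 241198 / (50) = 4823.96 s.

4823.96 seconds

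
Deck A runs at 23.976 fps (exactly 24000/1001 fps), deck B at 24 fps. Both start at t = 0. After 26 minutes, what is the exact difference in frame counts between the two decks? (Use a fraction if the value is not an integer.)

2880/77 frames

26 min = 1560 s.
A emits 24000/1001 × 1560 = 2880000/77 frames; B emits 24 × 1560 = 37440.
Difference = 2880/77 frames (≈ 37.4026); B is ahead of A.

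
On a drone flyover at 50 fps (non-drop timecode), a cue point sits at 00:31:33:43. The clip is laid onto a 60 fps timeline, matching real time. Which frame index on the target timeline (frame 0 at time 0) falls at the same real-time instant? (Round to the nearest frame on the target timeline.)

Source frame index: (0×3600 + 31×60 + 33) × 50 + 43 = 94693.
Real time: 94693 / (50) = 94693/50 s.
Target frame: (94693/50) × (60) = 568158/5 ≈ 113631.600 → 113632.

frame 113632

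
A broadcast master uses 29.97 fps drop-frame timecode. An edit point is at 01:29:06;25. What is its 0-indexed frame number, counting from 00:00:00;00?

Complete 10-minute blocks: 8, each 17982 frames → 143856.
Remaining 9 whole minutes in the current block: 1800 + 8 × 1798 = 16184 frames.
Within the current minute: 6 × 30 + 25 − 2 = 203 (labels ;00/;01 skipped at this minute). Total = 143856 + 16184 + 203 = 160243.

160243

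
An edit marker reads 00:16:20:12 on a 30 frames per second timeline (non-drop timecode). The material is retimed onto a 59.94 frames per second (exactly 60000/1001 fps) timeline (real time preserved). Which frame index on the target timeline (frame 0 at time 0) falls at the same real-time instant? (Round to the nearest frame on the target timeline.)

frame 58765

Source frame index: (0×3600 + 16×60 + 20) × 30 + 12 = 29412.
Real time: 29412 / (30) = 4902/5 s.
Target frame: (4902/5) × (60000/1001) = 58824000/1001 ≈ 58765.235 → 58765.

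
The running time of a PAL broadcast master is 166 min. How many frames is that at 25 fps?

166 min = 9960 s.
Frames = 9960 × 25 = 249000.

249000 frames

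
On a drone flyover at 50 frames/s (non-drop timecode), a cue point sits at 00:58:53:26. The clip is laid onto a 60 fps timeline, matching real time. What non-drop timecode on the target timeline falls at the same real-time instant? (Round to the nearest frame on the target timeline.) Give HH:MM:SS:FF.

Source frame index: (0×3600 + 58×60 + 53) × 50 + 26 = 176676.
Real time: 176676 / (50) = 88338/25 s.
Target frame: (88338/25) × (60) = 1060056/5 ≈ 212011.200 → 212011.
At 60 labels/s: frame 212011 → 00:58:53:31.

00:58:53:31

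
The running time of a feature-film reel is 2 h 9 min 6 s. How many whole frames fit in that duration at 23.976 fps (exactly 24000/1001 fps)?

185718 frames

2 h 9 min 6 s = 7746 s.
Frames = 7746 × 24000/1001 = 185904000/1001 ≈ 185718.2817.
Complete frames: 185718.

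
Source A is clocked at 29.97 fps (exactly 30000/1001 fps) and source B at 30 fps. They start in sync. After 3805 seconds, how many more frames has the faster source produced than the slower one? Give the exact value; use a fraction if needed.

A emits 30000/1001 × 3805 = 114150000/1001 frames; B emits 30 × 3805 = 114150.
Difference = 114150/1001 frames (≈ 114.0360); B is ahead of A.

114150/1001 frames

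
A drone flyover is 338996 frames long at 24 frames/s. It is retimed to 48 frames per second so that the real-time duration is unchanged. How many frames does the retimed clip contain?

677992 frames

Target frames = source frames × (target rate / source rate) = 338996 × (48)/(24) = 338996 × 2 = 677992.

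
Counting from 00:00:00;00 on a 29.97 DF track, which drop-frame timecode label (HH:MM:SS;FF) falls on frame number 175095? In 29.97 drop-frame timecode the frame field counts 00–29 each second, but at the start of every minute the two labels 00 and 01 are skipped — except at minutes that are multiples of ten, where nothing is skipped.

Ten DF minutes hold 17982 frames, so frame 175095 lies in block 9 (frames 161838–179819) with 13257 frames into that block.
The block's first minute is 1800 frames and the rest 1798 each; 13257 frames reaches minute 7, so 9 × 18 + 7 × 2 = 176 labels have been skipped so far.
Adding those back, label number 175095 + 176 = 175271 at 30 labels/s is 5842 s + 11 f = 1 h 37 min 22 s frame 11, i.e. 01:37:22;11.

01:37:22;11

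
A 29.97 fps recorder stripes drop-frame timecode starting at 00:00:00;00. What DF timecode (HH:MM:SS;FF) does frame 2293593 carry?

Each 10-minute DF block holds 10 × 60 × 30 − 9 × 2 = 17982 frames. 2293593 ÷ 17982 → 127 full blocks, remainder 9879.
Within the partial block the first minute is 1800 frames and each further minute 1798, so 5 further minute boundaries passed. Total skipped labels = 18 × 127 + 2 × 5 = 2296.
Non-drop label index = 2293593 + 2296 = 2295889; at 30 labels/s that is 21:15:29:19, i.e. DF 21:15:29;19.

21:15:29;19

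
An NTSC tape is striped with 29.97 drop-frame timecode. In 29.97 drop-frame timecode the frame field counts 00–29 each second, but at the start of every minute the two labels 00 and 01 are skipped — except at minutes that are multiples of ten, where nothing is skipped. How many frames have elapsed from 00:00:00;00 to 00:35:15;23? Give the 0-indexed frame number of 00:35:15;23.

As if non-drop at 30 labels/s: (0 × 3600 + 35 × 60 + 15) × 30 + 23 = 63473.
Minute boundaries passed: 35; those not divisible by 10: 35 − 3 = 32; dropped labels = 2 × 32 = 64.
Actual frame index = 63473 − 64 = 63409.

63409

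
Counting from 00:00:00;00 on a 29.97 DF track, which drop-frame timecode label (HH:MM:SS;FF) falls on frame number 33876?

00:18:50;10

Each 10-minute DF block holds 10 × 60 × 30 − 9 × 2 = 17982 frames. 33876 ÷ 17982 → 1 full block, remainder 15894.
Within the partial block the first minute is 1800 frames and each further minute 1798, so 8 further minute boundaries passed. Total skipped labels = 18 × 1 + 2 × 8 = 34.
Non-drop label index = 33876 + 34 = 33910; at 30 labels/s that is 00:18:50:10, i.e. DF 00:18:50;10.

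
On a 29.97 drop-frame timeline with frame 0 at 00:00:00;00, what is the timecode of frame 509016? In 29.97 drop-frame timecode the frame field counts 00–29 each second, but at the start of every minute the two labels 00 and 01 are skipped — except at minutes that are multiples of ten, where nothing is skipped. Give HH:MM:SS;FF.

Each 10-minute DF block holds 10 × 60 × 30 − 9 × 2 = 17982 frames. 509016 ÷ 17982 → 28 full blocks, remainder 5520.
Within the partial block the first minute is 1800 frames and each further minute 1798, so 3 further minute boundaries passed. Total skipped labels = 18 × 28 + 2 × 3 = 510.
Non-drop label index = 509016 + 510 = 509526; at 30 labels/s that is 04:43:04:06, i.e. DF 04:43:04;06.

04:43:04;06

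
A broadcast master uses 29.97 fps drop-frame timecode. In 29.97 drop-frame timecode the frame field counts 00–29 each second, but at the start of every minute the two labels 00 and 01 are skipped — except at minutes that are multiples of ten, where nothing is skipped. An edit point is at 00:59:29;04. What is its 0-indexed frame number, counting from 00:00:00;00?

As if non-drop at 30 labels/s: (0 × 3600 + 59 × 60 + 29) × 30 + 4 = 107074.
Minute boundaries passed: 59; those not divisible by 10: 59 − 5 = 54; dropped labels = 2 × 54 = 108.
Actual frame index = 107074 − 108 = 106966.

106966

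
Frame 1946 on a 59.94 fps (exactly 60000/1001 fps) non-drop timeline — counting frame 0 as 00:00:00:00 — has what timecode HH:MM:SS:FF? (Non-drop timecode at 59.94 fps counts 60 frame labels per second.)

00:00:32:26

1946 ÷ 60 = 32 full seconds, remainder 26 frames.
32 s = 0 h 0 min 32 s.
Timecode: 00:00:32:26.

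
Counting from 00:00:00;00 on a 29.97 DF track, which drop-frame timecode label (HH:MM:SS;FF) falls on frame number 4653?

00:02:35;07

Ten DF minutes hold 17982 frames, so frame 4653 lies in block 0 (frames 0–17981) with 4653 frames into that block.
The block's first minute is 1800 frames and the rest 1798 each; 4653 frames reaches minute 2, so 0 × 18 + 2 × 2 = 4 labels have been skipped so far.
Adding those back, label number 4653 + 4 = 4657 at 30 labels/s is 155 s + 7 f = 0 h 2 min 35 s frame 7, i.e. 00:02:35;07.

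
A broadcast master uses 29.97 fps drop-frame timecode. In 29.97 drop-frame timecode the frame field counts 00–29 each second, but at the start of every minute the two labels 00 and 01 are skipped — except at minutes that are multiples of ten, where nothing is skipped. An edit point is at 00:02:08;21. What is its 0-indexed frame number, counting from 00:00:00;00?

3857

As if non-drop at 30 labels/s: (0 × 3600 + 2 × 60 + 8) × 30 + 21 = 3861.
Minute boundaries passed: 2; those not divisible by 10: 2 − 0 = 2; dropped labels = 2 × 2 = 4.
Actual frame index = 3861 − 4 = 3857.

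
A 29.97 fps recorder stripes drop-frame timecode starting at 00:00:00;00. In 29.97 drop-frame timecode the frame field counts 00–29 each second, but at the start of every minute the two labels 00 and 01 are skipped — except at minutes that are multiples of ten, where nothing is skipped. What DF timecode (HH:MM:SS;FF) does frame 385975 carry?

Each 10-minute DF block holds 10 × 60 × 30 − 9 × 2 = 17982 frames. 385975 ÷ 17982 → 21 full blocks, remainder 8353.
Within the partial block the first minute is 1800 frames and each further minute 1798, so 4 further minute boundaries passed. Total skipped labels = 18 × 21 + 2 × 4 = 386.
Non-drop label index = 385975 + 386 = 386361; at 30 labels/s that is 03:34:38:21, i.e. DF 03:34:38;21.

03:34:38;21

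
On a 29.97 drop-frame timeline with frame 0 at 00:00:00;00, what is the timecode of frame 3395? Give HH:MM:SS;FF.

00:01:53;07

Each 10-minute DF block holds 10 × 60 × 30 − 9 × 2 = 17982 frames. 3395 ÷ 17982 → 0 full blocks, remainder 3395.
Within the partial block the first minute is 1800 frames and each further minute 1798, so 1 further minute boundary passed. Total skipped labels = 18 × 0 + 2 × 1 = 2.
Non-drop label index = 3395 + 2 = 3397; at 30 labels/s that is 00:01:53:07, i.e. DF 00:01:53;07.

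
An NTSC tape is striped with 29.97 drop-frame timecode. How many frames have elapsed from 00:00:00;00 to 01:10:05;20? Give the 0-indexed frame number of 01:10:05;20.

126044

Complete 10-minute blocks: 7, each 17982 frames → 125874.
Remaining 0 whole minutes in the current block: 0 frames.
Within the current minute: 5 × 30 + 20 = 170. Total = 125874 + 0 + 170 = 126044.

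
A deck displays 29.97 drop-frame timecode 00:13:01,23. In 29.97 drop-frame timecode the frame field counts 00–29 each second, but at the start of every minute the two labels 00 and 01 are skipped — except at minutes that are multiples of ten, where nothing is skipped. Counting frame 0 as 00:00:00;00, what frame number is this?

23429

As if non-drop at 30 labels/s: (0 × 3600 + 13 × 60 + 1) × 30 + 23 = 23453.
Minute boundaries passed: 13; those not divisible by 10: 13 − 1 = 12; dropped labels = 2 × 12 = 24.
Actual frame index = 23453 − 24 = 23429.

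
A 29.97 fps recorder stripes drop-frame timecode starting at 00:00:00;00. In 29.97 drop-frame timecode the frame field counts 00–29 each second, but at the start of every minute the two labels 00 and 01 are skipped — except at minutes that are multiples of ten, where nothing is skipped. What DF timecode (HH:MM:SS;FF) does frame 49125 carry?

Ten DF minutes hold 17982 frames, so frame 49125 lies in block 2 (frames 35964–53945) with 13161 frames into that block.
The block's first minute is 1800 frames and the rest 1798 each; 13161 frames reaches minute 7, so 2 × 18 + 7 × 2 = 50 labels have been skipped so far.
Adding those back, label number 49125 + 50 = 49175 at 30 labels/s is 1639 s + 5 f = 0 h 27 min 19 s frame 5, i.e. 00:27:19;05.

00:27:19;05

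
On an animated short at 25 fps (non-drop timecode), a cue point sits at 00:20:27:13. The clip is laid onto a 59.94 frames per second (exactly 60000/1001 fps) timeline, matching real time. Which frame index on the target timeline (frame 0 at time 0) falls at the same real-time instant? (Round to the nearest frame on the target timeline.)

frame 73578

Source frame index: (0×3600 + 20×60 + 27) × 25 + 13 = 30688.
Real time: 30688 / (25) = 30688/25 s.
Target frame: (30688/25) × (60000/1001) = 10521600/143 ≈ 73577.622 → 73578.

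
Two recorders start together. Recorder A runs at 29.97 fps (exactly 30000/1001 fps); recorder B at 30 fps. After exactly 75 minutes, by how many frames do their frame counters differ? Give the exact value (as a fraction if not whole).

135000/1001 frames

75 min = 4500 s.
A emits 30000/1001 × 4500 = 135000000/1001 frames; B emits 30 × 4500 = 135000.
Difference = 135000/1001 frames (≈ 134.8651); B is ahead of A.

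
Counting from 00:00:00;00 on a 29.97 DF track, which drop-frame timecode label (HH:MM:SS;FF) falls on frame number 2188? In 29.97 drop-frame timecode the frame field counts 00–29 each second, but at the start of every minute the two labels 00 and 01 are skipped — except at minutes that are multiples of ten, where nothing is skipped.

00:01:13;00

Ten DF minutes hold 17982 frames, so frame 2188 lies in block 0 (frames 0–17981) with 2188 frames into that block.
The block's first minute is 1800 frames and the rest 1798 each; 2188 frames reaches minute 1, so 0 × 18 + 1 × 2 = 2 labels have been skipped so far.
Adding those back, label number 2188 + 2 = 2190 at 30 labels/s is 73 s + 0 f = 0 h 1 min 13 s frame 0, i.e. 00:01:13;00.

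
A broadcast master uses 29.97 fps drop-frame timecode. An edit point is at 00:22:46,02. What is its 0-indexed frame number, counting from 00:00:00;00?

40942

As if non-drop at 30 labels/s: (0 × 3600 + 22 × 60 + 46) × 30 + 2 = 40982.
Minute boundaries passed: 22; those not divisible by 10: 22 − 2 = 20; dropped labels = 2 × 20 = 40.
Actual frame index = 40982 − 40 = 40942.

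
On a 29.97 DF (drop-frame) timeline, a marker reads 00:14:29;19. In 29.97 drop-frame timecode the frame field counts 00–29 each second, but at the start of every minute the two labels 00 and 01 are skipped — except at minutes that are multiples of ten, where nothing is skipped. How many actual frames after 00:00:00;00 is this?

26063

Complete 10-minute blocks: 1, each 17982 frames → 17982.
Remaining 4 whole minutes in the current block: 1800 + 3 × 1798 = 7194 frames.
Within the current minute: 29 × 30 + 19 − 2 = 887 (labels ;00/;01 skipped at this minute). Total = 17982 + 7194 + 887 = 26063.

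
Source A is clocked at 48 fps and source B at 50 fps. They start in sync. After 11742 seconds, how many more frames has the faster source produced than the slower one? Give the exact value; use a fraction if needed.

A emits 48 × 11742 = 563616 frames; B emits 50 × 11742 = 587100.
Difference = 23484 frames; B is ahead of A.

23484 frames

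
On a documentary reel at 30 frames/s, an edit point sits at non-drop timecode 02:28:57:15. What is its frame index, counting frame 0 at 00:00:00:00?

Total seconds to the label: (2 × 3600 + 28 × 60 + 57) = 8937.
Frame index = 8937 × 30 + 15 = 268125.

frame 268125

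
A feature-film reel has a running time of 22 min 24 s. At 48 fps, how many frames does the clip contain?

22 min 24 s = 1344 s.
Frames = 1344 × 48 = 64512.

64512 frames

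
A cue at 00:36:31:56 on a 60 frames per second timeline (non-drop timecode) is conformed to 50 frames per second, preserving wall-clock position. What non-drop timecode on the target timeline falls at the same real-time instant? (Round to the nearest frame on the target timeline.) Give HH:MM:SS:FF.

Source frame index: (0×3600 + 36×60 + 31) × 60 + 56 = 131516.
Real time: 131516 / (60) = 32879/15 s.
Target frame: (32879/15) × (50) = 328790/3 ≈ 109596.667 → 109597.
At 50 labels/s: frame 109597 → 00:36:31:47.

00:36:31:47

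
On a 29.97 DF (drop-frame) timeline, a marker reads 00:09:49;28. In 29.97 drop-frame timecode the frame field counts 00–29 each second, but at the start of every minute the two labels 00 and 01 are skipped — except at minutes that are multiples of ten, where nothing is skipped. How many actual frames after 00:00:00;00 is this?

17680

As if non-drop at 30 labels/s: (0 × 3600 + 9 × 60 + 49) × 30 + 28 = 17698.
Minute boundaries passed: 9; those not divisible by 10: 9 − 0 = 9; dropped labels = 2 × 9 = 18.
Actual frame index = 17698 − 18 = 17680.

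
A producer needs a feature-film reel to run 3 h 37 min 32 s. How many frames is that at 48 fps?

3 h 37 min 32 s = 13052 s.
Frames = 13052 × 48 = 626496.

626496 frames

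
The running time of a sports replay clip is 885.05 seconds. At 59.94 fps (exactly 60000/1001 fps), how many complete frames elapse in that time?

53049 frames

Frames = 885.05 × 60000/1001 = 53103000/1001 ≈ 53049.9500.
Complete frames: 53049.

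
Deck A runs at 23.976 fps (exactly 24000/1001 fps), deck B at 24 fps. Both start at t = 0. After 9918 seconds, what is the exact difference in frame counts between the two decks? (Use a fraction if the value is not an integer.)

238032/1001 frames

A emits 24000/1001 × 9918 = 238032000/1001 frames; B emits 24 × 9918 = 238032.
Difference = 238032/1001 frames (≈ 237.7942); B is ahead of A.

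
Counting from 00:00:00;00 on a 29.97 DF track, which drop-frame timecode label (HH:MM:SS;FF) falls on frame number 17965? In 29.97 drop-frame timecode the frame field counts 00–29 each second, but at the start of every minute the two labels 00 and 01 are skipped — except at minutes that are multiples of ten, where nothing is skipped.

Each 10-minute DF block holds 10 × 60 × 30 − 9 × 2 = 17982 frames. 17965 ÷ 17982 → 0 full blocks, remainder 17965.
Within the partial block the first minute is 1800 frames and each further minute 1798, so 9 further minute boundaries passed. Total skipped labels = 18 × 0 + 2 × 9 = 18.
Non-drop label index = 17965 + 18 = 17983; at 30 labels/s that is 00:09:59:13, i.e. DF 00:09:59;13.

00:09:59;13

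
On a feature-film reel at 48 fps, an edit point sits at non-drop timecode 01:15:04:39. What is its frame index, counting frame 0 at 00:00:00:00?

Total seconds to the label: (1 × 3600 + 15 × 60 + 4) = 4504.
Frame index = 4504 × 48 + 39 = 216231.

frame 216231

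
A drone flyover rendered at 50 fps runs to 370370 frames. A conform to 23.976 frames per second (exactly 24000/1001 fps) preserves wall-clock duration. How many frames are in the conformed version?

177600 frames

Target frames = source frames × (target rate / source rate) = 370370 × (24000/1001)/(50) = 370370 × 480/1001 = 177600.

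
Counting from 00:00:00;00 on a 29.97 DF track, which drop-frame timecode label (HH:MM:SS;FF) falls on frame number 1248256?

Each 10-minute DF block holds 10 × 60 × 30 − 9 × 2 = 17982 frames. 1248256 ÷ 17982 → 69 full blocks, remainder 7498.
Within the partial block the first minute is 1800 frames and each further minute 1798, so 4 further minute boundaries passed. Total skipped labels = 18 × 69 + 2 × 4 = 1250.
Non-drop label index = 1248256 + 1250 = 1249506; at 30 labels/s that is 11:34:10:06, i.e. DF 11:34:10;06.

11:34:10;06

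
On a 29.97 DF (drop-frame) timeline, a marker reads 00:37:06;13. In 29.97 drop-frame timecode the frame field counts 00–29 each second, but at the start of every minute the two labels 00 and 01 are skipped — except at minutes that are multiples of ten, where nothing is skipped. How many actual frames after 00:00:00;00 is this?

66725

Complete 10-minute blocks: 3, each 17982 frames → 53946.
Remaining 7 whole minutes in the current block: 1800 + 6 × 1798 = 12588 frames.
Within the current minute: 6 × 30 + 13 − 2 = 191 (labels ;00/;01 skipped at this minute). Total = 53946 + 12588 + 191 = 66725.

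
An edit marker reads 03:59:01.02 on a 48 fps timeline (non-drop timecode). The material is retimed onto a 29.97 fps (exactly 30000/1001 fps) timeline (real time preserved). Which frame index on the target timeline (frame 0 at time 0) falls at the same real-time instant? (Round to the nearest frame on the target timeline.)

frame 429801

Source frame index: (3×3600 + 59×60 + 1) × 48 + 2 = 688370.
Real time: 688370 / (48) = 344185/24 s.
Target frame: (344185/24) × (30000/1001) = 430231250/1001 ≈ 429801.449 → 429801.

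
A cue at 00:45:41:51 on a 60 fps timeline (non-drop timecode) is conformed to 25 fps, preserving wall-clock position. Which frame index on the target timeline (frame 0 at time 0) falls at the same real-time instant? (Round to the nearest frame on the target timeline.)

Source frame index: (0×3600 + 45×60 + 41) × 60 + 51 = 164511.
Real time: 164511 / (60) = 54837/20 s.
Target frame: (54837/20) × (25) = 274185/4 ≈ 68546.250 → 68546.

frame 68546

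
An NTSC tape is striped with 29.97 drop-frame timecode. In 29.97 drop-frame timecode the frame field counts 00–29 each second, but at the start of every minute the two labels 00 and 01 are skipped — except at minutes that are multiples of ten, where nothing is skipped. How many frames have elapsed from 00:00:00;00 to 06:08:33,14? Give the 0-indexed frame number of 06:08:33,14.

662740

Complete 10-minute blocks: 36, each 17982 frames → 647352.
Remaining 8 whole minutes in the current block: 1800 + 7 × 1798 = 14386 frames.
Within the current minute: 33 × 30 + 14 − 2 = 1002 (labels ;00/;01 skipped at this minute). Total = 647352 + 14386 + 1002 = 662740.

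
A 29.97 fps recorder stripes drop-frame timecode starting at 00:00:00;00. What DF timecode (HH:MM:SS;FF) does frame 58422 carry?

00:32:29;10

Each 10-minute DF block holds 10 × 60 × 30 − 9 × 2 = 17982 frames. 58422 ÷ 17982 → 3 full blocks, remainder 4476.
Within the partial block the first minute is 1800 frames and each further minute 1798, so 2 further minute boundaries passed. Total skipped labels = 18 × 3 + 2 × 2 = 58.
Non-drop label index = 58422 + 58 = 58480; at 30 labels/s that is 00:32:29:10, i.e. DF 00:32:29;10.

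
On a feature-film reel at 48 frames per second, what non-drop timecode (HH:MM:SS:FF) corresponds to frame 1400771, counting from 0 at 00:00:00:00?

1400771 ÷ 48 = 29182 full seconds, remainder 35 frames.
29182 s = 8 h 6 min 22 s.
Timecode: 08:06:22:35.

08:06:22:35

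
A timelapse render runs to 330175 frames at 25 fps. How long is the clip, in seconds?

13207 seconds

Running time = 330175 / (25) = 13207 s.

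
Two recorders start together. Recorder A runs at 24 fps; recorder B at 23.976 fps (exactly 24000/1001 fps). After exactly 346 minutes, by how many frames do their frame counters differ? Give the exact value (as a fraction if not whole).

498240/1001 frames

346 min = 20760 s.
A emits 24 × 20760 = 498240 frames; B emits 24000/1001 × 20760 = 498240000/1001.
Difference = 498240/1001 frames (≈ 497.7423); B is behind A.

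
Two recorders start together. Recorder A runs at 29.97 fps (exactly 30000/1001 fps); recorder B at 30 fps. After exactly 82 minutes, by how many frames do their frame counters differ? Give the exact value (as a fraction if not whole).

82 min = 4920 s.
A emits 30000/1001 × 4920 = 147600000/1001 frames; B emits 30 × 4920 = 147600.
Difference = 147600/1001 frames (≈ 147.4525); B is ahead of A.

147600/1001 frames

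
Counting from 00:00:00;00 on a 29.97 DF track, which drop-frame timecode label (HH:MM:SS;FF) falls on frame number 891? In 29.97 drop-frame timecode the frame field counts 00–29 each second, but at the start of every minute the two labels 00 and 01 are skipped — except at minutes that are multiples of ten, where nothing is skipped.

Ten DF minutes hold 17982 frames, so frame 891 lies in block 0 (frames 0–17981) with 891 frames into that block.
The block's first minute is 1800 frames and the rest 1798 each; 891 frames reaches minute 0, so 0 × 18 + 0 × 2 = 0 labels have been skipped so far.
Adding those back, label number 891 + 0 = 891 at 30 labels/s is 29 s + 21 f = 0 h 0 min 29 s frame 21, i.e. 00:00:29;21.

00:00:29;21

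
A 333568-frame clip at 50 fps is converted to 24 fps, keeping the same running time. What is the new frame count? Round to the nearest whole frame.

Frames at target rate = 333568 × (24) / (50) = 4002816/25 ≈ 160112.640.
Nearest whole frame: 160113.

160113 frames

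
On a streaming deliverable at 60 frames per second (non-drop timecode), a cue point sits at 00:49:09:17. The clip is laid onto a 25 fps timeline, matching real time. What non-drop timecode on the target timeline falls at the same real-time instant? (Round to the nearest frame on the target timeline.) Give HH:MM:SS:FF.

Source frame index: (0×3600 + 49×60 + 9) × 60 + 17 = 176957.
Real time: 176957 / (60) = 176957/60 s.
Target frame: (176957/60) × (25) = 884785/12 ≈ 73732.083 → 73732.
At 25 labels/s: frame 73732 → 00:49:09:07.

00:49:09:07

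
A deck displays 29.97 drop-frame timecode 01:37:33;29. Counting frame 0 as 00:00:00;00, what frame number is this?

175443

As if non-drop at 30 labels/s: (1 × 3600 + 37 × 60 + 33) × 30 + 29 = 175619.
Minute boundaries passed: 97; those not divisible by 10: 97 − 9 = 88; dropped labels = 2 × 88 = 176.
Actual frame index = 175619 − 176 = 175443.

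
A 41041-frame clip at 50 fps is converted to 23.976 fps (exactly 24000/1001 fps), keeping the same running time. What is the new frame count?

Target frames = source frames × (target rate / source rate) = 41041 × (24000/1001)/(50) = 41041 × 480/1001 = 19680.

19680 frames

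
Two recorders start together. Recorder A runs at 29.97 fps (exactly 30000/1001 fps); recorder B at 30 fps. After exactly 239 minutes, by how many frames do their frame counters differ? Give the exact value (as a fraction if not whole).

239 min = 14340 s.
A emits 30000/1001 × 14340 = 430200000/1001 frames; B emits 30 × 14340 = 430200.
Difference = 430200/1001 frames (≈ 429.7702); B is ahead of A.

430200/1001 frames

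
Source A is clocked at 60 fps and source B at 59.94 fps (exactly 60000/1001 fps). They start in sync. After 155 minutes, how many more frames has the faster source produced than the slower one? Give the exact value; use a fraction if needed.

155 min = 9300 s.
A emits 60 × 9300 = 558000 frames; B emits 60000/1001 × 9300 = 558000000/1001.
Difference = 558000/1001 frames (≈ 557.4426); B is behind A.

558000/1001 frames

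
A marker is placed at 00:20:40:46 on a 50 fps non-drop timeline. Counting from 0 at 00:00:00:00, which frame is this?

frame 62046

Total seconds to the label: (0 × 3600 + 20 × 60 + 40) = 1240.
Frame index = 1240 × 50 + 46 = 62046.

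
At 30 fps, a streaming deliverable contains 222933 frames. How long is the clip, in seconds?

7431.1 seconds

Running time = 222933 / (30) = 7431.1 s.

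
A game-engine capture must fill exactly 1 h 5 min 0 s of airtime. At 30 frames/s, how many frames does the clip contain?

117000 frames

1 h 5 min 0 s = 3900 s.
Frames = 3900 × 30 = 117000.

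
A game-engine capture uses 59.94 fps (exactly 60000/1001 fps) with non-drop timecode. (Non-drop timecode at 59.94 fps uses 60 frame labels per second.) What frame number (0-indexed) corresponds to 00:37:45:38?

Total seconds to the label: (0 × 3600 + 37 × 60 + 45) = 2265.
Frame index = 2265 × 60 + 38 = 135938.

135938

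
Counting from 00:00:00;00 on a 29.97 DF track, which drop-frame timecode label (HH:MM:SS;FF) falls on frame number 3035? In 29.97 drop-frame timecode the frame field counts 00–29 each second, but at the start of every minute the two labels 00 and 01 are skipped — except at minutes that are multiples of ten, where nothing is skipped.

00:01:41;07

Ten DF minutes hold 17982 frames, so frame 3035 lies in block 0 (frames 0–17981) with 3035 frames into that block.
The block's first minute is 1800 frames and the rest 1798 each; 3035 frames reaches minute 1, so 0 × 18 + 1 × 2 = 2 labels have been skipped so far.
Adding those back, label number 3035 + 2 = 3037 at 30 labels/s is 101 s + 7 f = 0 h 1 min 41 s frame 7, i.e. 00:01:41;07.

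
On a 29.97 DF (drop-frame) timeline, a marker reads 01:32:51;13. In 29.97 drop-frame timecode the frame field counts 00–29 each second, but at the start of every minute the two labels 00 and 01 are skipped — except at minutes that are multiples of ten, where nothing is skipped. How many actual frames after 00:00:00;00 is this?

166977

Complete 10-minute blocks: 9, each 17982 frames → 161838.
Remaining 2 whole minutes in the current block: 1800 + 1 × 1798 = 3598 frames.
Within the current minute: 51 × 30 + 13 − 2 = 1541 (labels ;00/;01 skipped at this minute). Total = 161838 + 3598 + 1541 = 166977.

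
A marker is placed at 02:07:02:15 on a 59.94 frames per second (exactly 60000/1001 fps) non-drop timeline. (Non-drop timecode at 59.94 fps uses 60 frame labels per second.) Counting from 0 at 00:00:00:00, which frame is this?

Total seconds to the label: (2 × 3600 + 7 × 60 + 2) = 7622.
Frame index = 7622 × 60 + 15 = 457335.

frame 457335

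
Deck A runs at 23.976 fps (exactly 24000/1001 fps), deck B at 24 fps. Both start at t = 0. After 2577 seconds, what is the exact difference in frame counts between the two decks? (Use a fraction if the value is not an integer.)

A emits 24000/1001 × 2577 = 61848000/1001 frames; B emits 24 × 2577 = 61848.
Difference = 61848/1001 frames (≈ 61.7862); B is ahead of A.

61848/1001 frames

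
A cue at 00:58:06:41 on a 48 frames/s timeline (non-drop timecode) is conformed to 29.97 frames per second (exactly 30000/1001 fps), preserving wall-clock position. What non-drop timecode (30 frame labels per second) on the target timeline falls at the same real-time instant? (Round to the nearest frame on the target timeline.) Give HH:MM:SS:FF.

Source frame index: (0×3600 + 58×60 + 6) × 48 + 41 = 167369.
Real time: 167369 / (48) = 167369/48 s.
Target frame: (167369/48) × (30000/1001) = 104605625/1001 ≈ 104501.124 → 104501.
At 30 labels/s: frame 104501 → 00:58:03:11.

00:58:03:11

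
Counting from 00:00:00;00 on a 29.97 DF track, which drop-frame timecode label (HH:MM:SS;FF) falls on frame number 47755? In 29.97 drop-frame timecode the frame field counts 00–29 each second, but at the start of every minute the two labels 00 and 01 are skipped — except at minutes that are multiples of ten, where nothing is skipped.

00:26:33;13

Ten DF minutes hold 17982 frames, so frame 47755 lies in block 2 (frames 35964–53945) with 11791 frames into that block.
The block's first minute is 1800 frames and the rest 1798 each; 11791 frames reaches minute 6, so 2 × 18 + 6 × 2 = 48 labels have been skipped so far.
Adding those back, label number 47755 + 48 = 47803 at 30 labels/s is 1593 s + 13 f = 0 h 26 min 33 s frame 13, i.e. 00:26:33;13.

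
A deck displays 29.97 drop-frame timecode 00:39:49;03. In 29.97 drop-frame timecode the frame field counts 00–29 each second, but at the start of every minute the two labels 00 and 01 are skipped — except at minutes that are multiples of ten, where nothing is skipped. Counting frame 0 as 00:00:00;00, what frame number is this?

71601

Complete 10-minute blocks: 3, each 17982 frames → 53946.
Remaining 9 whole minutes in the current block: 1800 + 8 × 1798 = 16184 frames.
Within the current minute: 49 × 30 + 3 − 2 = 1471 (labels ;00/;01 skipped at this minute). Total = 53946 + 16184 + 1471 = 71601.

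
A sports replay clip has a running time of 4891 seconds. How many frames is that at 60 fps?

293460 frames

Frames = 4891 × 60 = 293460.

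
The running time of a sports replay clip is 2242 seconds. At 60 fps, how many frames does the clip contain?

134520 frames

Frames = 2242 × 60 = 134520.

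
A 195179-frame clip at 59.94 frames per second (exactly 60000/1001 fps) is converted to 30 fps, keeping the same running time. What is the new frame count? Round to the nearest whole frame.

Frames at target rate = 195179 × (30) / (60000/1001) = 195374179/2000 ≈ 97687.090.
Nearest whole frame: 97687.

97687 frames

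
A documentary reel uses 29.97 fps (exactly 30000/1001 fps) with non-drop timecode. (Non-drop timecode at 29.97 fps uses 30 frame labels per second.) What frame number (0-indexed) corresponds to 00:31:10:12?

Total seconds to the label: (0 × 3600 + 31 × 60 + 10) = 1870.
Frame index = 1870 × 30 + 12 = 56112.

56112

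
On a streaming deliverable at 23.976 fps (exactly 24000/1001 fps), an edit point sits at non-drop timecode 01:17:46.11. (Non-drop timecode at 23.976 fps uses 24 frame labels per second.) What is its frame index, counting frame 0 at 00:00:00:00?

Total seconds to the label: (1 × 3600 + 17 × 60 + 46) = 4666.
Frame index = 4666 × 24 + 11 = 111995.

frame 111995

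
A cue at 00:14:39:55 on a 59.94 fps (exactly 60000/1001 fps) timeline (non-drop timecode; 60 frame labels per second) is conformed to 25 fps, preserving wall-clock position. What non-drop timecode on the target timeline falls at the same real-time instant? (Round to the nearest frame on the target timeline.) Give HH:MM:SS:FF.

00:14:40:20

Source frame index: (0×3600 + 14×60 + 39) × 60 + 55 = 52795.
Real time: 52795 / (60000/1001) = 10569559/12000 s.
Target frame: (10569559/12000) × (25) = 10569559/480 ≈ 22019.915 → 22020.
At 25 labels/s: frame 22020 → 00:14:40:20.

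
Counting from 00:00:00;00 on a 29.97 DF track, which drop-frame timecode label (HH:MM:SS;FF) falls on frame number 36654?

Each 10-minute DF block holds 10 × 60 × 30 − 9 × 2 = 17982 frames. 36654 ÷ 17982 → 2 full blocks, remainder 690.
Within the partial block the first minute is 1800 frames and each further minute 1798, so 0 further minute boundaries passed. Total skipped labels = 18 × 2 + 2 × 0 = 36.
Non-drop label index = 36654 + 36 = 36690; at 30 labels/s that is 00:20:23:00, i.e. DF 00:20:23;00.

00:20:23;00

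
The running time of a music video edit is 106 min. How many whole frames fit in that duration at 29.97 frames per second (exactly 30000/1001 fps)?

106 min = 6360 s.
Frames = 6360 × 30000/1001 = 190800000/1001 ≈ 190609.3906.
Complete frames: 190609.

190609 frames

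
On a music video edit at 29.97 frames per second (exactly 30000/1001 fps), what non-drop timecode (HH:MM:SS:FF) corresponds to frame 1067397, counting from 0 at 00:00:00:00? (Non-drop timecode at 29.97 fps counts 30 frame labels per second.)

09:52:59:27

1067397 ÷ 30 = 35579 full seconds, remainder 27 frames.
35579 s = 9 h 52 min 59 s.
Timecode: 09:52:59:27.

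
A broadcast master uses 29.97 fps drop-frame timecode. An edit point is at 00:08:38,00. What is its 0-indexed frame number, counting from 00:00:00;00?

As if non-drop at 30 labels/s: (0 × 3600 + 8 × 60 + 38) × 30 + 0 = 15540.
Minute boundaries passed: 8; those not divisible by 10: 8 − 0 = 8; dropped labels = 2 × 8 = 16.
Actual frame index = 15540 − 16 = 15524.

15524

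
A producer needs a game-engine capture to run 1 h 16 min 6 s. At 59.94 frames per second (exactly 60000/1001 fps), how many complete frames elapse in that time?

273686 frames

1 h 16 min 6 s = 4566 s.
Frames = 4566 × 60000/1001 = 273960000/1001 ≈ 273686.3137.
Complete frames: 273686.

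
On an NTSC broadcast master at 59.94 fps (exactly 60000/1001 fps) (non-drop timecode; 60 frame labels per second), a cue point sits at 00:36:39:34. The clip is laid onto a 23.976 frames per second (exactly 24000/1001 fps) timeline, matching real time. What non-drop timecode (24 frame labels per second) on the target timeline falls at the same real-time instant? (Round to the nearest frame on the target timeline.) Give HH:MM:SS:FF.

00:36:39:14

Source frame index: (0×3600 + 36×60 + 39) × 60 + 34 = 131974.
Real time: 131974 / (60000/1001) = 66052987/30000 s.
Target frame: (66052987/30000) × (24000/1001) = 263948/5 ≈ 52789.600 → 52790.
At 24 labels/s: frame 52790 → 00:36:39:14.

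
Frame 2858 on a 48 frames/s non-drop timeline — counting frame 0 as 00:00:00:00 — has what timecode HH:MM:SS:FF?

00:00:59:26

2858 ÷ 48 = 59 full seconds, remainder 26 frames.
59 s = 0 h 0 min 59 s.
Timecode: 00:00:59:26.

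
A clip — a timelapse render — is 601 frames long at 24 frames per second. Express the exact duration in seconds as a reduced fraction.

Running time = 601 ÷ (24) = 601 × 1/24 = 601/24 s.

601/24 seconds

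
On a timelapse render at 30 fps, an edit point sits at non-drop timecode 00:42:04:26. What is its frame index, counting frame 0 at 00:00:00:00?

Total seconds to the label: (0 × 3600 + 42 × 60 + 4) = 2524.
Frame index = 2524 × 30 + 26 = 75746.

75746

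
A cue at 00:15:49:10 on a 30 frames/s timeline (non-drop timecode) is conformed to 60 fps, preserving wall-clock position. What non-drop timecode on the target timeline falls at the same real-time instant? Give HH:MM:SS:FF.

00:15:49:20

Source frame index: (0×3600 + 15×60 + 49) × 30 + 10 = 28480.
Real time: 28480 / (30) = 2848/3 s.
Target frame: (2848/3) × (60) = 56960.
At 60 labels/s: frame 56960 → 00:15:49:20.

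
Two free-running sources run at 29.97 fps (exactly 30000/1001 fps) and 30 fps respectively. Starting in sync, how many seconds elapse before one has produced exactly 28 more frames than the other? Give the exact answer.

14014/15 seconds

The gap grows by |30 − 30000/1001| = 30/1001 frames per second.
Time for a 28-frame gap: 28 ÷ (30/1001) = 14014/15 s.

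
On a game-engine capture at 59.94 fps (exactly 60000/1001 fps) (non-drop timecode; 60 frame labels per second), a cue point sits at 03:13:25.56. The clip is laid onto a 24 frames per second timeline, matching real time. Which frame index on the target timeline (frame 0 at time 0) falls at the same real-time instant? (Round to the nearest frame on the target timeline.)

frame 278821

Source frame index: (3×3600 + 13×60 + 25) × 60 + 56 = 696356.
Real time: 696356 / (60000/1001) = 174263089/15000 s.
Target frame: (174263089/15000) × (24) = 174263089/625 ≈ 278820.942 → 278821.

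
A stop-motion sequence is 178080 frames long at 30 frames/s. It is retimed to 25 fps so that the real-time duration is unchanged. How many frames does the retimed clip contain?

Target frames = source frames × (target rate / source rate) = 178080 × (25)/(30) = 178080 × 5/6 = 148400.

148400 frames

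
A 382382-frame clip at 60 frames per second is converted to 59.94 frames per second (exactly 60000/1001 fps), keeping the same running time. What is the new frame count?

382000 frames

Target frames = source frames × (target rate / source rate) = 382382 × (60000/1001)/(60) = 382382 × 1000/1001 = 382000.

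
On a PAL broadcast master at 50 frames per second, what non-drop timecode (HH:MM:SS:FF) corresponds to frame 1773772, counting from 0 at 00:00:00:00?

1773772 ÷ 50 = 35475 full seconds, remainder 22 frames.
35475 s = 9 h 51 min 15 s.
Timecode: 09:51:15:22.

09:51:15:22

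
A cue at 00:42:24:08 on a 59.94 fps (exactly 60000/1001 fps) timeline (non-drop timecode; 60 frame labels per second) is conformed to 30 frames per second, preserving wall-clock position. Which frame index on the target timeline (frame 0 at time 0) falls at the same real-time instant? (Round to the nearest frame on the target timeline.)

Source frame index: (0×3600 + 42×60 + 24) × 60 + 8 = 152648.
Real time: 152648 / (60000/1001) = 19100081/7500 s.
Target frame: (19100081/7500) × (30) = 19100081/250 ≈ 76400.324 → 76400.

frame 76400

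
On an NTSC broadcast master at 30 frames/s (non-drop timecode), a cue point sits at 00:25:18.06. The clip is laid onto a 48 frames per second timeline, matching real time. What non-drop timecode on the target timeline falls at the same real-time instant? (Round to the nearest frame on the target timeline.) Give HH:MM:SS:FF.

Source frame index: (0×3600 + 25×60 + 18) × 30 + 6 = 45546.
Real time: 45546 / (30) = 7591/5 s.
Target frame: (7591/5) × (48) = 364368/5 ≈ 72873.600 → 72874.
At 48 labels/s: frame 72874 → 00:25:18:10.

00:25:18:10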